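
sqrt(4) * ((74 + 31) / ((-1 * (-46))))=105 / 23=4.57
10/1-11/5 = 39/5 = 7.80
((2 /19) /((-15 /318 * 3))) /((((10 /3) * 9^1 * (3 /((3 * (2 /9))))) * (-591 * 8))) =53 /45477450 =0.00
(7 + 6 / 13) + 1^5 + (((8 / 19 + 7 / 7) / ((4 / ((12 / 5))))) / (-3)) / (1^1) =10099 / 1235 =8.18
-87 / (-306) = 29 / 102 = 0.28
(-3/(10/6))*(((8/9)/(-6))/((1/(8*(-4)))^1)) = -128/15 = -8.53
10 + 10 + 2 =22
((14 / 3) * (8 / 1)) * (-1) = -112 / 3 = -37.33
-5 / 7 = -0.71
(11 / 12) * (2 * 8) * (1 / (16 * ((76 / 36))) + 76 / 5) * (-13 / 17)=-3310307 / 19380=-170.81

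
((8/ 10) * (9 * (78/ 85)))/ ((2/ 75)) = 4212/ 17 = 247.76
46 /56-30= -817 /28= -29.18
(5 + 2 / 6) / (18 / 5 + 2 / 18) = 240 / 167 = 1.44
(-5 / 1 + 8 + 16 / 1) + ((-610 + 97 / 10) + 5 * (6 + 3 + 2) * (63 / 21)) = -4163 / 10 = -416.30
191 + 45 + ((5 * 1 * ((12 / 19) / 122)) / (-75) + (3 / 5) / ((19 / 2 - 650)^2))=12263430682 / 51963765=236.00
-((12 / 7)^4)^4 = -5563.28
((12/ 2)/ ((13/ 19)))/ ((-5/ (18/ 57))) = -36/ 65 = -0.55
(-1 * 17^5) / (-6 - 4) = 1419857 / 10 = 141985.70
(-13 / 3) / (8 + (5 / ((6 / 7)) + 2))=-26 / 95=-0.27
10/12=5/6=0.83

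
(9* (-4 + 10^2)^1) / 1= 864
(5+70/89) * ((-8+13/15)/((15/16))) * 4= -705344/4005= -176.12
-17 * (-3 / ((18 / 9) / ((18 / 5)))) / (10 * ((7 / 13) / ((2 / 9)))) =663 / 175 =3.79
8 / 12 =2 / 3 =0.67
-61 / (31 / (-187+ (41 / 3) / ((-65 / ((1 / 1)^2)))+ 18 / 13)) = 365.66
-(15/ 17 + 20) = -355/ 17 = -20.88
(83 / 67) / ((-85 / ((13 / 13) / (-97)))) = 0.00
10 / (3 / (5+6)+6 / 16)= 880 / 57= 15.44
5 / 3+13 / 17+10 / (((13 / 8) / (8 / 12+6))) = 9604 / 221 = 43.46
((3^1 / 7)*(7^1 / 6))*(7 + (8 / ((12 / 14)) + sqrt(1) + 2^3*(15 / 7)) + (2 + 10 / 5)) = 404 / 21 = 19.24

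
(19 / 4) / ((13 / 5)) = 95 / 52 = 1.83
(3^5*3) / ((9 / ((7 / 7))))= 81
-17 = -17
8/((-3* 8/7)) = -7/3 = -2.33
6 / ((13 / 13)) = 6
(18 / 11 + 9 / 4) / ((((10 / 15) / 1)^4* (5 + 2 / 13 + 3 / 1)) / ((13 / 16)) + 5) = 2340819 / 4205564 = 0.56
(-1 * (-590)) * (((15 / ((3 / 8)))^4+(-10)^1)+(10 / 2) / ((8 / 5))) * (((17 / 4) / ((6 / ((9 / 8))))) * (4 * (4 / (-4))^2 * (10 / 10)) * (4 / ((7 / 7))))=308120772525 / 16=19257548282.81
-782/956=-391/478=-0.82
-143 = -143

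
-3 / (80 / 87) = -261 / 80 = -3.26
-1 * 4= -4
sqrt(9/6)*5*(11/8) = 55*sqrt(6)/16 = 8.42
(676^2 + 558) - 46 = 457488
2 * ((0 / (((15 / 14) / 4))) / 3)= 0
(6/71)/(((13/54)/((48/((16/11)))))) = 10692/923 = 11.58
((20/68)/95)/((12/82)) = 41/1938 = 0.02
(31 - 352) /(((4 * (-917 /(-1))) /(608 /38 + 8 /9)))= -4066 /2751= -1.48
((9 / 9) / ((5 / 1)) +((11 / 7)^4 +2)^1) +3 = 135631 / 12005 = 11.30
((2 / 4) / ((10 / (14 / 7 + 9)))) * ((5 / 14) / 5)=11 / 280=0.04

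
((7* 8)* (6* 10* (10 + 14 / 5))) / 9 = 14336 / 3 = 4778.67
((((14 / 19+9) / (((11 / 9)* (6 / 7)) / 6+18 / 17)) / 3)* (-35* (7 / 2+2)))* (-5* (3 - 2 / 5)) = 6585.03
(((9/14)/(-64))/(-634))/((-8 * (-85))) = 9/386283520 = 0.00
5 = 5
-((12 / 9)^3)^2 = -4096 / 729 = -5.62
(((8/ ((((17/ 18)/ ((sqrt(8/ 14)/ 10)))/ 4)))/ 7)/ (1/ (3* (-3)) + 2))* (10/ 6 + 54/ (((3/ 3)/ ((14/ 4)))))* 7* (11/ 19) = 10872576* sqrt(7)/ 192185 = 149.68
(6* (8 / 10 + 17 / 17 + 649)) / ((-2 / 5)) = -9762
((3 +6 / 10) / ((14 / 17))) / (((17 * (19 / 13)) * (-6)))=-39 / 1330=-0.03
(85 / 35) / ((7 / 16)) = 272 / 49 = 5.55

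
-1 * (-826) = 826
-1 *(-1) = 1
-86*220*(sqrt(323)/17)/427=-18920*sqrt(323)/7259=-46.84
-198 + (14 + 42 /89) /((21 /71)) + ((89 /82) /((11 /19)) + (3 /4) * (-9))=-153.95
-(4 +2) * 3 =-18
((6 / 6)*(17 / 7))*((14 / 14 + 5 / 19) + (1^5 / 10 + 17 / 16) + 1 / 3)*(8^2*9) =2566524 / 665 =3859.43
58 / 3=19.33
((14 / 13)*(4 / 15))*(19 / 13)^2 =20216 / 32955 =0.61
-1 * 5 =-5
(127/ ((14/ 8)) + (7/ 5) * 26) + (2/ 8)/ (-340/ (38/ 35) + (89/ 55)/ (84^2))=8806744896226/ 80817600815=108.97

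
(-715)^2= 511225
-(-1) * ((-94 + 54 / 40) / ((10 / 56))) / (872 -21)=-12971 / 21275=-0.61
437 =437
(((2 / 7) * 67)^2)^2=322417936 / 2401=134284.85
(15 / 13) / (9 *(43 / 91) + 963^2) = 35 / 28130322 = 0.00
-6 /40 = -3 /20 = -0.15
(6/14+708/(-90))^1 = -781/105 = -7.44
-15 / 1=-15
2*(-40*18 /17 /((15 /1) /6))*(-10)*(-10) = -57600 /17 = -3388.24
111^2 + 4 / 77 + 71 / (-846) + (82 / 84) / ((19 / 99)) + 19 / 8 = 61035490091 / 4950792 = 12328.43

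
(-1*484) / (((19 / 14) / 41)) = -277816 / 19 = -14621.89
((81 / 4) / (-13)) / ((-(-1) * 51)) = -27 / 884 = -0.03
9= 9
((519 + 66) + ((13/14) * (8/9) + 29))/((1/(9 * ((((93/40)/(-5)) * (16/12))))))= -600377/175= -3430.73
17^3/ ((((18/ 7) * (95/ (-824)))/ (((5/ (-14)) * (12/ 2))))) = 2024156/ 57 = 35511.51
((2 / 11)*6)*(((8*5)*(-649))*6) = -169920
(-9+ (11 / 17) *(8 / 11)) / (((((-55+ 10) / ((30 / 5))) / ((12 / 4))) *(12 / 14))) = 203 / 51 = 3.98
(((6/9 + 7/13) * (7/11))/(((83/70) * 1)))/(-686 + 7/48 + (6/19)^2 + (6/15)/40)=-3325532000/3525858467417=-0.00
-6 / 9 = -0.67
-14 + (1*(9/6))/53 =-1481/106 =-13.97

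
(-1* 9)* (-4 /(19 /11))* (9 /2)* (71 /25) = 126522 /475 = 266.36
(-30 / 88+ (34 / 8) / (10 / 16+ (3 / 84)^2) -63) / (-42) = 1221809 / 907368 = 1.35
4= 4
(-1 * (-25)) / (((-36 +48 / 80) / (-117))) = 4875 / 59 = 82.63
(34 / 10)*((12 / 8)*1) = 51 / 10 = 5.10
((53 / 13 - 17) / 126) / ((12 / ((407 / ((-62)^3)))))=407 / 27884376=0.00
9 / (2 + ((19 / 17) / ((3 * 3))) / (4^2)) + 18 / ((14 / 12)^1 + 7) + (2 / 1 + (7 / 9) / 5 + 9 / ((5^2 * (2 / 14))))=123139144 / 10837575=11.36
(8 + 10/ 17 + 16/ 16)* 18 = 2934/ 17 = 172.59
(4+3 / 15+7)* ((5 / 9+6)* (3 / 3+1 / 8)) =413 / 5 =82.60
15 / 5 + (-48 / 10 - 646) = -3239 / 5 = -647.80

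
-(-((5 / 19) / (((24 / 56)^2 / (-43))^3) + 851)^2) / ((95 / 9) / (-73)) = -159599360550008031566308 / 2025085455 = -78811173205531.73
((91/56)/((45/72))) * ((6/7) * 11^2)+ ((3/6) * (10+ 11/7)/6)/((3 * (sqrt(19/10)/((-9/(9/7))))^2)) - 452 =-231491/1330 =-174.05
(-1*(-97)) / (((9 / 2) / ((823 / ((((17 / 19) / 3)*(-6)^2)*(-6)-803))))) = -20.45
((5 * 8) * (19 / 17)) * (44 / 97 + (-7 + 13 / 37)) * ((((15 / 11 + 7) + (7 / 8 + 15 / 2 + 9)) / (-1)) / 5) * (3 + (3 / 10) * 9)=5453989083 / 671143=8126.42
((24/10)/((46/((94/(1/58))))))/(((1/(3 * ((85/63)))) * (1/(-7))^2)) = 1297576/23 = 56416.35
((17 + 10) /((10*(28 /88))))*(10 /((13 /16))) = 9504 /91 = 104.44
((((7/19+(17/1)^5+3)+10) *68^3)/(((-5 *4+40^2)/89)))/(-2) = -94368935168072/7505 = -12574141927.79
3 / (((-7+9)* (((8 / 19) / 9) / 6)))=1539 / 8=192.38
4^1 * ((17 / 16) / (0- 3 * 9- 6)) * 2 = -17 / 66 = -0.26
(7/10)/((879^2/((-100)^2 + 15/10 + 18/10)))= 700231/77264100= 0.01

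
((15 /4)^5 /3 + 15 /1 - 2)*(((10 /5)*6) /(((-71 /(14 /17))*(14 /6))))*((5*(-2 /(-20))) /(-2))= 2397933 /617984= 3.88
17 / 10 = 1.70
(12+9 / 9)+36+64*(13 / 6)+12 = 599 / 3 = 199.67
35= 35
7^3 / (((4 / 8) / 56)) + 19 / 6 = 230515 / 6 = 38419.17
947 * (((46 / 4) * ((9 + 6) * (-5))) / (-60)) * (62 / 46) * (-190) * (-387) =5396550525 / 4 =1349137631.25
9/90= 1/10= 0.10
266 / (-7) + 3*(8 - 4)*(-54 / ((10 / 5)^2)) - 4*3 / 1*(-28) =136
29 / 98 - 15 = -1441 / 98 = -14.70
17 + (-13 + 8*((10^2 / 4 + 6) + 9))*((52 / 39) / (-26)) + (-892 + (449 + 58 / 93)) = -533314 / 1209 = -441.12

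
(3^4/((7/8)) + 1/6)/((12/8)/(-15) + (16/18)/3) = 175275/371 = 472.44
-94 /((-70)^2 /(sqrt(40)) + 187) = -0.10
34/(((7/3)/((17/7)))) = 1734/49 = 35.39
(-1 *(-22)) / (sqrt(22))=4.69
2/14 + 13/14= 15/14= 1.07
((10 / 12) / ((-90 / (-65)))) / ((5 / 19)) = 2.29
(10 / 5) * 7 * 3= 42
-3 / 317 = -0.01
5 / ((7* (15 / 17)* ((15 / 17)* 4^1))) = 289 / 1260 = 0.23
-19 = -19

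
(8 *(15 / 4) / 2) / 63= 5 / 21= 0.24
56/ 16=7/ 2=3.50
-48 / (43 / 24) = -1152 / 43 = -26.79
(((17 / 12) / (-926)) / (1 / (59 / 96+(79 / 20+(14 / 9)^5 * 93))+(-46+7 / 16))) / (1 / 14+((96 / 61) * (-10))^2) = 4750316128770436 / 35048561949043256302371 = 0.00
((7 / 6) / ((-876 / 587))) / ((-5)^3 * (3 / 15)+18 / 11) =45199 / 1350792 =0.03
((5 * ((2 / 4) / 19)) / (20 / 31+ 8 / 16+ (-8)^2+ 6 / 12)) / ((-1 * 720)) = -31 / 11135520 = -0.00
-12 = -12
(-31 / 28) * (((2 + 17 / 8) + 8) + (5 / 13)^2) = -514383 / 37856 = -13.59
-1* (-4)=4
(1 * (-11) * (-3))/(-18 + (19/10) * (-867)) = -110/5551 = -0.02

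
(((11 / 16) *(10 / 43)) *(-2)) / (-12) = 55 / 2064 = 0.03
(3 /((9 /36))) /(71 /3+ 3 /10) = 360 /719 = 0.50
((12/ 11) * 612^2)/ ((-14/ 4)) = -8989056/ 77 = -116740.99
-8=-8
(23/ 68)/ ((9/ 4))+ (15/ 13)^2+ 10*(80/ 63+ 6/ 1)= 1491836/ 20111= 74.18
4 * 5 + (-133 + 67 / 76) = -8521 / 76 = -112.12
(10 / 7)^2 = 100 / 49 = 2.04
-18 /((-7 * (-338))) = -9 /1183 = -0.01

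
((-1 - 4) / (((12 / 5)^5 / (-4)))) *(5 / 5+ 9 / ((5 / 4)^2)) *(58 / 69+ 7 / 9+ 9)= 116081875 / 6438528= 18.03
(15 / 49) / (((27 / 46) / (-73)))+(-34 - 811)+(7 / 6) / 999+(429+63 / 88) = -5858741953 / 12923064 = -453.36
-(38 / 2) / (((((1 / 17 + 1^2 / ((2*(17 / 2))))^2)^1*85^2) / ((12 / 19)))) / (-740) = 3 / 18500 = 0.00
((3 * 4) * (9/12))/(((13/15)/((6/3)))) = 270/13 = 20.77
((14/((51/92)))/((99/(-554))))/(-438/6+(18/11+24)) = 713552/239139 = 2.98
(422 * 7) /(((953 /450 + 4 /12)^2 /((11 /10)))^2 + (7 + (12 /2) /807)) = 39427405219125000 /491686081751489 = 80.19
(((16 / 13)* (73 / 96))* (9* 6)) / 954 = 73 / 1378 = 0.05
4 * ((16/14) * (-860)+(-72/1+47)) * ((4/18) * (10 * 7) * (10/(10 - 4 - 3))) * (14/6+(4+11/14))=-843778000/567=-1488144.62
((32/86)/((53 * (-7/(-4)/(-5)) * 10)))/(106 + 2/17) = -136/7194803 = -0.00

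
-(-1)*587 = 587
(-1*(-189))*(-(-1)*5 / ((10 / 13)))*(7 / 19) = 17199 / 38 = 452.61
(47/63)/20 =47/1260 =0.04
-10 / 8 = -5 / 4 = -1.25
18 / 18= 1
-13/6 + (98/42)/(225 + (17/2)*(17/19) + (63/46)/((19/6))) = -878513/407350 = -2.16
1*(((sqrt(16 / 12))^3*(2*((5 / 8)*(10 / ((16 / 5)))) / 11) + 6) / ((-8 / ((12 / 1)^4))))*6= -93312-54000*sqrt(3) / 11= -101814.79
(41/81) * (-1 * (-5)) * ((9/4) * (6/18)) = 205/108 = 1.90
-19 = -19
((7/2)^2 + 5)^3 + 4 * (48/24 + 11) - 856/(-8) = 338685/64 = 5291.95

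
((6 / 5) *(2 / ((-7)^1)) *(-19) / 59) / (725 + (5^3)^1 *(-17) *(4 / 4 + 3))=-228 / 16055375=-0.00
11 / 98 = 0.11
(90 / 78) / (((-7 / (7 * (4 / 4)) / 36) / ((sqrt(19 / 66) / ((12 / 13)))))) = -15 * sqrt(1254) / 22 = -24.14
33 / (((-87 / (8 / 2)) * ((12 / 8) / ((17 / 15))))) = -1496 / 1305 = -1.15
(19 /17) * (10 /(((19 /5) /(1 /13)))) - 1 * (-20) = 4470 /221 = 20.23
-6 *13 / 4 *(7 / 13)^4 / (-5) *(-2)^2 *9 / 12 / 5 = 21609 / 109850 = 0.20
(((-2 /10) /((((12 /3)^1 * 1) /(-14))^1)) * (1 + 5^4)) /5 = 2191 /25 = 87.64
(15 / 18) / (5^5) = 1 / 3750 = 0.00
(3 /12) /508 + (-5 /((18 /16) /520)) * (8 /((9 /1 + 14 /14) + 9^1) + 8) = -6762495829 /347472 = -19461.99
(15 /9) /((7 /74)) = 370 /21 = 17.62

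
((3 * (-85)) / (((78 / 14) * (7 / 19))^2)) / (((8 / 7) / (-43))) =9236185 / 4056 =2277.17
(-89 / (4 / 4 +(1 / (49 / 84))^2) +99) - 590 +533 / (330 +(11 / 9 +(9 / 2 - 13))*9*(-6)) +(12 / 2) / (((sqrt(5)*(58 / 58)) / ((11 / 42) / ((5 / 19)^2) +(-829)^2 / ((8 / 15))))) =-71563783 / 139539 +5412038759*sqrt(5) / 3500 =3457111.87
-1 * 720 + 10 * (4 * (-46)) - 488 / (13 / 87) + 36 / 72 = -151459 / 26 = -5825.35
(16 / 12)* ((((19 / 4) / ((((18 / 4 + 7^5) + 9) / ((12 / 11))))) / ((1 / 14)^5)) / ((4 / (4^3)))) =1307987968 / 370051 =3534.62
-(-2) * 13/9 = 26/9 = 2.89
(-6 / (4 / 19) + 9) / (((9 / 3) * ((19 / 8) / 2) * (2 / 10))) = -520 / 19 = -27.37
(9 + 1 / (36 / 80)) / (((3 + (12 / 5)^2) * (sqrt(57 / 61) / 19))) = 2525 * sqrt(3477) / 5913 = 25.18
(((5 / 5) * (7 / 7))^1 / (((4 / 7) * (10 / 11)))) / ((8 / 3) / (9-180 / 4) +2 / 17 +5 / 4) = 35343 / 23750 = 1.49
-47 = -47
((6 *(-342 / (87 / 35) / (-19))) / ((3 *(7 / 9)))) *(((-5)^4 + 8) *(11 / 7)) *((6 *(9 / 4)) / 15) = 3384018 / 203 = 16670.04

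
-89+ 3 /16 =-1421 /16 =-88.81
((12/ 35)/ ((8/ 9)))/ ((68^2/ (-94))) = -1269/ 161840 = -0.01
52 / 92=13 / 23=0.57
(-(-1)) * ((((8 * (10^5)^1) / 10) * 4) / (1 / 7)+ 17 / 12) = 26880017 / 12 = 2240001.42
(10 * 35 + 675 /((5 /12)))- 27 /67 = 131963 /67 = 1969.60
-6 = -6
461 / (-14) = -461 / 14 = -32.93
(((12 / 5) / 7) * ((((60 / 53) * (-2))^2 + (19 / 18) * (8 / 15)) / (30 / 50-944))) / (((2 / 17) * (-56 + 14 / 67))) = 351053468 / 1114395707565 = 0.00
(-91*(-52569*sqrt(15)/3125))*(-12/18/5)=-3189186*sqrt(15)/15625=-790.51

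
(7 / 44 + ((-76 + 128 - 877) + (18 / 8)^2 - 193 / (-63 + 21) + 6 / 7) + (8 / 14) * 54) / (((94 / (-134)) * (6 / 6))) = 194011967 / 173712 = 1116.86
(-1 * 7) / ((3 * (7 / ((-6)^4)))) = -432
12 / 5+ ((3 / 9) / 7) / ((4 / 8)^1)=262 / 105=2.50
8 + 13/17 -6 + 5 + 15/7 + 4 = 1655/119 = 13.91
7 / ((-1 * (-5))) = 1.40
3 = 3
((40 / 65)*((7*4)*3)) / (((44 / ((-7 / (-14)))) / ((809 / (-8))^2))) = 13744101 / 2288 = 6007.04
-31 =-31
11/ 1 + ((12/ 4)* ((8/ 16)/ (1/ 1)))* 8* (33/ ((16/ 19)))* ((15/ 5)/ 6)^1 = 1969/ 8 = 246.12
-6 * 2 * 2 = -24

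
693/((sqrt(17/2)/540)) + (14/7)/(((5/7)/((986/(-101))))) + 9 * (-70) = -331954/505 + 374220 * sqrt(34)/17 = 127699.07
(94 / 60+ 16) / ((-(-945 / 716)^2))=-135084856 / 13395375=-10.08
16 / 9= 1.78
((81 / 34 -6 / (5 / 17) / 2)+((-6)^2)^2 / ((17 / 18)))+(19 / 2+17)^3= 13582349 / 680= 19974.04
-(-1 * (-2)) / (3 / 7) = -14 / 3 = -4.67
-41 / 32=-1.28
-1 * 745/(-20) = 149/4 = 37.25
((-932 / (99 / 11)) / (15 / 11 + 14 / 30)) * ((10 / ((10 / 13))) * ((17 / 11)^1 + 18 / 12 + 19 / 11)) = -530075 / 151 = -3510.43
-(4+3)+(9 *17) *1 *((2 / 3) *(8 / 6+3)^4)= 970885 / 27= 35958.70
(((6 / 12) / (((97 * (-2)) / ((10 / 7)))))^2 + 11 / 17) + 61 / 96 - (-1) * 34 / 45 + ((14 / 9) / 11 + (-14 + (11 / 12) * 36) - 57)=-494120965791 / 13794346720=-35.82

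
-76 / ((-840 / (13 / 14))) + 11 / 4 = 2.83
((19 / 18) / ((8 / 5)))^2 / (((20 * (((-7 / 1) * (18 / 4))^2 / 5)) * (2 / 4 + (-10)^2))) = 9025 / 8271268992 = 0.00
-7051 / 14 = -503.64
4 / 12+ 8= 25 / 3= 8.33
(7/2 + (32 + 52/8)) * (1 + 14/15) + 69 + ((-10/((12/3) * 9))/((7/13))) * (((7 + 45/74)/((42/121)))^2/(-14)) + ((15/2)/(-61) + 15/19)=16645329919060939/98744756080320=168.57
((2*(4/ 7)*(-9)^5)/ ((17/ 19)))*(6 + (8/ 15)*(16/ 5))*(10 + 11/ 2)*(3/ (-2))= 2365030548/ 175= 13514460.27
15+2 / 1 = 17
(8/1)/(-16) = -1/2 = -0.50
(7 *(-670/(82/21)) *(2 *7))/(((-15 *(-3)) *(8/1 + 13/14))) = -643468/15375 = -41.85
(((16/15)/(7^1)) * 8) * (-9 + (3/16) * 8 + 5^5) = 79808/21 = 3800.38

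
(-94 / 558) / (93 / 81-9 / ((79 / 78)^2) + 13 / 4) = 3519924 / 91424363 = 0.04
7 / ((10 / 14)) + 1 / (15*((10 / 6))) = 246 / 25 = 9.84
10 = 10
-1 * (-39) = 39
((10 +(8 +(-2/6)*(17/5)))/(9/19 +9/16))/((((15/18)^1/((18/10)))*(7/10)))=307648/6125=50.23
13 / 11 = 1.18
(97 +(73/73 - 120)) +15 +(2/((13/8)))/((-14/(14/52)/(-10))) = -1143/169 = -6.76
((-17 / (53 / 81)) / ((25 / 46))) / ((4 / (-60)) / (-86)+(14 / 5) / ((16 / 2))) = -32684472 / 239825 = -136.28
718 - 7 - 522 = 189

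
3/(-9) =-1/3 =-0.33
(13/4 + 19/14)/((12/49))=18.81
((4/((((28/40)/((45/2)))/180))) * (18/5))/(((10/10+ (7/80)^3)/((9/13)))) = 298598400000/5180357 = 57640.51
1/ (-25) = -1/ 25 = -0.04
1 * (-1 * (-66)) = 66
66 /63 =22 /21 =1.05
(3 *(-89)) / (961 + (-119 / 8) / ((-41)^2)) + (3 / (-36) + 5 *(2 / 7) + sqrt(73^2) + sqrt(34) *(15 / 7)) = 15 *sqrt(34) / 7 + 26801692487 / 361855452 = 86.56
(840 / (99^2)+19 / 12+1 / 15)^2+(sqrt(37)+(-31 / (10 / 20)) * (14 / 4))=-913579430279 / 4269315600+sqrt(37)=-207.90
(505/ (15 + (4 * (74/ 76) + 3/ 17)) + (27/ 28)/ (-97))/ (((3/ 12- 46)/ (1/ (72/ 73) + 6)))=-1597437715/ 393646176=-4.06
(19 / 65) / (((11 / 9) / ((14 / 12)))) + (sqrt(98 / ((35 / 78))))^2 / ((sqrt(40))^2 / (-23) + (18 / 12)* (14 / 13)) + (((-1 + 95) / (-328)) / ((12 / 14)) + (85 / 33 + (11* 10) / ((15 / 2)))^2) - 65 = -263325706799 / 171809352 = -1532.66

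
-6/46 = -3/23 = -0.13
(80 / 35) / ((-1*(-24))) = 2 / 21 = 0.10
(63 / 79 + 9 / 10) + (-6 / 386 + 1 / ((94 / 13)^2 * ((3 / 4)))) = 1.71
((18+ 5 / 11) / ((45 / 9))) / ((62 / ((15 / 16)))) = 609 / 10912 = 0.06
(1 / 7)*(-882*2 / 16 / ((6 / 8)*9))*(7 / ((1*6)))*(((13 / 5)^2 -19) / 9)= 833 / 225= 3.70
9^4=6561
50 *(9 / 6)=75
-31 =-31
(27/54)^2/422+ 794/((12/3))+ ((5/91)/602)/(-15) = 27533624093/138708024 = 198.50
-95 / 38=-5 / 2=-2.50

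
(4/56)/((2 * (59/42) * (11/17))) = 51/1298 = 0.04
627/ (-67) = -627/ 67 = -9.36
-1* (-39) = 39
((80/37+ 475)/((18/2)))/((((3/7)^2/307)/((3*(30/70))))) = 12646865/111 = 113935.72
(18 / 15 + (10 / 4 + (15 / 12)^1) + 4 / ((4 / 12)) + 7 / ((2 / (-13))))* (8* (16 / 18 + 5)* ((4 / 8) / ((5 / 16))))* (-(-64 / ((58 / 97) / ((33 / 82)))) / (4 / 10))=-4133199488 / 17835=-231746.54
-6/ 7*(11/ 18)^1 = -11/ 21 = -0.52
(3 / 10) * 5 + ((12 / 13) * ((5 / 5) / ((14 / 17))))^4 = 422211315 / 137149922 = 3.08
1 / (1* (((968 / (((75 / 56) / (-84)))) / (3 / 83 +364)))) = -755375 / 125979392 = -0.01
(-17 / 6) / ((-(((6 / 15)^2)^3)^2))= 4150390625 / 24576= 168879.83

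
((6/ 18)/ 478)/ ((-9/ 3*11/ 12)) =-2/ 7887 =-0.00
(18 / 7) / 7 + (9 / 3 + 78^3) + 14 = 23253899 / 49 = 474569.37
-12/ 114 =-2/ 19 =-0.11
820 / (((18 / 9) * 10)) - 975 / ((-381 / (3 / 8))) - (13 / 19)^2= 15218087 / 366776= 41.49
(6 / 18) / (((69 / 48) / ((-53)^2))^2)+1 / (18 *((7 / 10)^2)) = 296934607442 / 233289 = 1272818.72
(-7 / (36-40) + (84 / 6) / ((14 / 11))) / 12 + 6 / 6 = 33 / 16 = 2.06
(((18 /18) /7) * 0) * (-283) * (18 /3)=0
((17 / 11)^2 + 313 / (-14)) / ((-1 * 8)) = 2.50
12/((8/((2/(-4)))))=-3/4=-0.75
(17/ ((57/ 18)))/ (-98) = -51/ 931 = -0.05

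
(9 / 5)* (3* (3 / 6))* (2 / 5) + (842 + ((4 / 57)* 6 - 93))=356488 / 475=750.50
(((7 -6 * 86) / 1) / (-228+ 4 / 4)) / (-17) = -509 / 3859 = -0.13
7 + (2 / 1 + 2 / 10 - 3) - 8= -9 / 5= -1.80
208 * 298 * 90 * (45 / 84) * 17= 355633200 / 7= 50804742.86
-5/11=-0.45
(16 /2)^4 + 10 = 4106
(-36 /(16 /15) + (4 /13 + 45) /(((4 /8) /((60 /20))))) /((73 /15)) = 185715 /3796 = 48.92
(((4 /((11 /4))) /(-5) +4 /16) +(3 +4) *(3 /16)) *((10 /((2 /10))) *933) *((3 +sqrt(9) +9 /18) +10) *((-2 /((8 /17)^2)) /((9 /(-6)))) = 1508619015 /256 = 5893043.03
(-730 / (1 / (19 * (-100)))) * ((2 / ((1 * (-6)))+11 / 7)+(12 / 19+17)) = 549617000 / 21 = 26172238.10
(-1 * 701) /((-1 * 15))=701 /15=46.73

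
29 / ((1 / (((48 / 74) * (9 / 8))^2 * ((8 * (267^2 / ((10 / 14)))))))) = 84398761944 / 6845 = 12329987.14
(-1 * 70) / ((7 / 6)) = -60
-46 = -46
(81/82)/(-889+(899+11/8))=324/3731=0.09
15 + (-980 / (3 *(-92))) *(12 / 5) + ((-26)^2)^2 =10510989 / 23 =456999.52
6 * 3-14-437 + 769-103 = 233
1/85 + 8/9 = 689/765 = 0.90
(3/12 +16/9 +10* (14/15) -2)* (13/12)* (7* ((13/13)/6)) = 30667/2592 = 11.83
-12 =-12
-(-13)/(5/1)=13/5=2.60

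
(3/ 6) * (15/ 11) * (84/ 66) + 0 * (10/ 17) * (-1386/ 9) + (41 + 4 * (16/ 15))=83734/ 1815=46.13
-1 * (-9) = 9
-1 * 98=-98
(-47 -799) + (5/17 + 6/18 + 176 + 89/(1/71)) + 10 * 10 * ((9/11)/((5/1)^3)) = 15849041/2805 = 5650.28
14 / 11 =1.27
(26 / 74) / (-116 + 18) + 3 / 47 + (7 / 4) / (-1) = -575943 / 340844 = -1.69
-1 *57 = -57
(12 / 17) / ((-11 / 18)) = -216 / 187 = -1.16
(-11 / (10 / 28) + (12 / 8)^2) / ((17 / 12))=-1713 / 85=-20.15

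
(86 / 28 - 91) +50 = -531 / 14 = -37.93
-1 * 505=-505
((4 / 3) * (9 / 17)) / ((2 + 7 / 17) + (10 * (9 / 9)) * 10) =12 / 1741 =0.01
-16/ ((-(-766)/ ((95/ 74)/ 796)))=-95/ 2820029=-0.00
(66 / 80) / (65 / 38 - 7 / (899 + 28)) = 581229 / 1199780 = 0.48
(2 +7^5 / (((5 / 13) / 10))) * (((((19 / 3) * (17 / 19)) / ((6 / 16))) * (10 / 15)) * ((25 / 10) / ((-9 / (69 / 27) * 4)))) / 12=-427151860 / 6561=-65104.69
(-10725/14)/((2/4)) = -10725/7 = -1532.14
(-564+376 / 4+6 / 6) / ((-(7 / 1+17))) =19.54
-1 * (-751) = 751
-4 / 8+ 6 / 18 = -1 / 6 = -0.17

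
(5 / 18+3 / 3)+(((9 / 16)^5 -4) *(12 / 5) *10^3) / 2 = -4731.15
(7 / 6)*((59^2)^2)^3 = 12454381927676729018167 / 6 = 2075730321279454836361.17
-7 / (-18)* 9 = 7 / 2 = 3.50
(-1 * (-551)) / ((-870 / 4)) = -38 / 15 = -2.53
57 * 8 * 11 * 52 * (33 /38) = 226512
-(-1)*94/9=94/9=10.44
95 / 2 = 47.50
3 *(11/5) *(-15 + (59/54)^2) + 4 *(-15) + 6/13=-150.66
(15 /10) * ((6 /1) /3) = 3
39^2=1521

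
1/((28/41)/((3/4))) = 123/112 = 1.10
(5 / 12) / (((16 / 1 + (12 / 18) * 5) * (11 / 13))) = 65 / 2552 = 0.03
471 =471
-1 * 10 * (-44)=440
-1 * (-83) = 83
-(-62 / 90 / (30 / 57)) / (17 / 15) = 589 / 510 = 1.15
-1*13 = -13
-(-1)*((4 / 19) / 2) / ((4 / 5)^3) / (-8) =-0.03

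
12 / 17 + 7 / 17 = 19 / 17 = 1.12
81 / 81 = 1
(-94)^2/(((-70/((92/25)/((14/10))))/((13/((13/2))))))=-812912/1225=-663.60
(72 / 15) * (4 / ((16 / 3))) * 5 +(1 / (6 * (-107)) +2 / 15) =19401 / 1070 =18.13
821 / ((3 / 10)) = 8210 / 3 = 2736.67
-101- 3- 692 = -796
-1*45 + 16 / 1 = -29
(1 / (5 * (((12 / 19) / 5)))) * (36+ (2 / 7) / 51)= 122113 / 2142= 57.01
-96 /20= -24 /5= -4.80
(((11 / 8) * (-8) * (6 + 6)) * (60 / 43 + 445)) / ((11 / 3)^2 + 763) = -5700915 / 75121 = -75.89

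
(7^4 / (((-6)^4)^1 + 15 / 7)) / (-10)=-16807 / 90870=-0.18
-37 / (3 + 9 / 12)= -148 / 15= -9.87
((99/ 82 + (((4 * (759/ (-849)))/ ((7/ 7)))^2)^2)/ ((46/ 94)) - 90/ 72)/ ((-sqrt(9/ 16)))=-8114144961734399/ 18145907368509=-447.16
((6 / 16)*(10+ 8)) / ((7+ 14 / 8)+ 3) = 27 / 47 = 0.57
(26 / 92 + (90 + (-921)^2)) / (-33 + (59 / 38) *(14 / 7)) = -28377.28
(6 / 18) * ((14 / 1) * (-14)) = -196 / 3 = -65.33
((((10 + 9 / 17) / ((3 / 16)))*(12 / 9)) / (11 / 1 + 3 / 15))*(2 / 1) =13.37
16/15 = 1.07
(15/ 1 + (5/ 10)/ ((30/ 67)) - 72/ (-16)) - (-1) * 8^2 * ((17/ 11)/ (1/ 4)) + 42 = 302447/ 660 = 458.25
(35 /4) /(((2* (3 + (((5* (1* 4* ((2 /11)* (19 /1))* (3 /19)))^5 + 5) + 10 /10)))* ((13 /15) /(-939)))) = -8821568525 /287555949304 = -0.03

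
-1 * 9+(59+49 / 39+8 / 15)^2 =140175091 / 38025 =3686.39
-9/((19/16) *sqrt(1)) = -144/19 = -7.58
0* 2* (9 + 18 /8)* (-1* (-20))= 0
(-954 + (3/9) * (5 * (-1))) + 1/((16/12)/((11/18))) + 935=-485/24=-20.21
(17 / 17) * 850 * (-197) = -167450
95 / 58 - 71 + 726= 38085 / 58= 656.64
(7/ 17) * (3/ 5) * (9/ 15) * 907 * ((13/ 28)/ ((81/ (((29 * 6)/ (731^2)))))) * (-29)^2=287570699/ 1362620550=0.21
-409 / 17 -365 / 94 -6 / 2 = -49445 / 1598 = -30.94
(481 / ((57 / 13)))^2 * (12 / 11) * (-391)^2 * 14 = 334748314652024 / 11913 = 28099413636.53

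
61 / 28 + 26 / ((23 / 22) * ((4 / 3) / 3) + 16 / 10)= 14.77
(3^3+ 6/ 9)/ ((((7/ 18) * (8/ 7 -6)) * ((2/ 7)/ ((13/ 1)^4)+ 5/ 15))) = -149345469/ 3398861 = -43.94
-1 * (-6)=6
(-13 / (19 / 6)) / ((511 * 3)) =-26 / 9709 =-0.00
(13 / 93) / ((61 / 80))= 1040 / 5673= 0.18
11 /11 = 1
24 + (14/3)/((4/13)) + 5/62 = 3650/93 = 39.25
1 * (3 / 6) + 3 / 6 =1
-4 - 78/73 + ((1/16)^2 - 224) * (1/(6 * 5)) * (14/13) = -3674821/280320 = -13.11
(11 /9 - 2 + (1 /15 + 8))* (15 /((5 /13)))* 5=4264 /3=1421.33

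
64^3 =262144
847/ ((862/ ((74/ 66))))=2849/ 2586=1.10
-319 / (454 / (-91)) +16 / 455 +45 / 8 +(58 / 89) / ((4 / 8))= 5214208309 / 73538920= 70.90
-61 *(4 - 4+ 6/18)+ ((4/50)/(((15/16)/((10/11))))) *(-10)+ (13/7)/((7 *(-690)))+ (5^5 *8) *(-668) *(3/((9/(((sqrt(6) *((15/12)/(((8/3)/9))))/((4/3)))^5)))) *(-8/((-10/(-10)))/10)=-1570165/74382+ 3411873017384765625 *sqrt(6)/67108864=124534189080.39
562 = 562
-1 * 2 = -2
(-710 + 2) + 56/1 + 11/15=-9769/15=-651.27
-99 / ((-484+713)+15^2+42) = -99 / 496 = -0.20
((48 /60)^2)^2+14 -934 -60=-612244 /625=-979.59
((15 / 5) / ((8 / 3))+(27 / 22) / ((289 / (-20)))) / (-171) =-2939 / 483208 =-0.01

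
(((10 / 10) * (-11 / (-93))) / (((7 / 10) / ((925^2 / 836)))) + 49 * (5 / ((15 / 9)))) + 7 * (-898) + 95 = -145238347 / 24738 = -5871.06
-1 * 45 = -45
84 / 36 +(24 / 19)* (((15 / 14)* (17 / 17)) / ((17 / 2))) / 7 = 111869 / 47481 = 2.36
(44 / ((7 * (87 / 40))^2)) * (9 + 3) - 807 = -99485389 / 123627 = -804.72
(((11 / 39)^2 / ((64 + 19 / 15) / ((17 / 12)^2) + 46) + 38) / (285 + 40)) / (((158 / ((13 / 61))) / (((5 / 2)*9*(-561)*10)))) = -3679066903281 / 184809401764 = -19.91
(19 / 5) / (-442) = -19 / 2210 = -0.01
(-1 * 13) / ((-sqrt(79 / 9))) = 4.39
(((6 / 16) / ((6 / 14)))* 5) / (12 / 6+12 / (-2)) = -35 / 32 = -1.09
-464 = -464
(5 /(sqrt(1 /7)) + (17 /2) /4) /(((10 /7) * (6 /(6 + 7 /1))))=1547 /480 + 91 * sqrt(7) /12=23.29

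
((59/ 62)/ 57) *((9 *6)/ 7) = 531/ 4123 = 0.13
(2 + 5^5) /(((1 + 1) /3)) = 9381 /2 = 4690.50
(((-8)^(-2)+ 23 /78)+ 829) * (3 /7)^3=18629631 /285376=65.28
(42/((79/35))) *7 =10290/79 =130.25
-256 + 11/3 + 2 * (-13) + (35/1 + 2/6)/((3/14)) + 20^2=2579/9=286.56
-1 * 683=-683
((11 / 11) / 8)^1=1 / 8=0.12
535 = 535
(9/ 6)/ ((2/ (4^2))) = 12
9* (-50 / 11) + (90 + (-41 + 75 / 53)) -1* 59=-28855 / 583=-49.49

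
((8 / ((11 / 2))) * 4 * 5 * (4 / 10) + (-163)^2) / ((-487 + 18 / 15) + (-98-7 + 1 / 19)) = -27776765 / 617331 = -44.99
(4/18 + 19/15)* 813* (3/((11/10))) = 36314/11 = 3301.27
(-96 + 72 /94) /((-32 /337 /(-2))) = -2005.87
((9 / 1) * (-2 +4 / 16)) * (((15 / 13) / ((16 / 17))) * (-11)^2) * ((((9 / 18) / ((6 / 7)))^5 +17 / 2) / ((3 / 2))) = -153484628605 / 11501568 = -13344.67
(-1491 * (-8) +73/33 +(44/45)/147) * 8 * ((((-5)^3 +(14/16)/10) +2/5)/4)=-1235309671087/415800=-2970922.73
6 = 6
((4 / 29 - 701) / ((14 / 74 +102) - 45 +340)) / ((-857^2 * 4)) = 752025 / 1252041650464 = 0.00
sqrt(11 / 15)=sqrt(165) / 15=0.86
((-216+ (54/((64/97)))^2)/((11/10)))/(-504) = -11.69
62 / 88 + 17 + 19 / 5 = 4731 / 220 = 21.50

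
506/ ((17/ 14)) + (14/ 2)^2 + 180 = 10977/ 17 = 645.71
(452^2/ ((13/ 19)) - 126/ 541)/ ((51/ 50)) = 292743.06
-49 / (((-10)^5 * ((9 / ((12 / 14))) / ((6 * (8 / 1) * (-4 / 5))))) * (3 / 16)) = -448 / 46875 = -0.01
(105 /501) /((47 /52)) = 1820 /7849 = 0.23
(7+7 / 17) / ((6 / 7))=147 / 17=8.65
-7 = -7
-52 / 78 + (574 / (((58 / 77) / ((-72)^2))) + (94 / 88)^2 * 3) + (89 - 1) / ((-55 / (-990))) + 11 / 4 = 665639266265 / 168432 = 3951976.26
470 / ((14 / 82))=19270 / 7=2752.86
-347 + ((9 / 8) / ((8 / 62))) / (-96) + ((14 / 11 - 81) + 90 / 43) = -424.73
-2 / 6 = -1 / 3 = -0.33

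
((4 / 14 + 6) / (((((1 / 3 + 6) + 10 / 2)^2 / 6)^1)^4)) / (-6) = -1948617 / 390642416696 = -0.00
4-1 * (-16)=20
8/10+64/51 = 524/255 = 2.05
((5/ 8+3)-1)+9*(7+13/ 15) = 2937/ 40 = 73.42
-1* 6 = -6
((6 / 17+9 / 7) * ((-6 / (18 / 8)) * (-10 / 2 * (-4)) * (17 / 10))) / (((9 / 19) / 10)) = -197600 / 63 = -3136.51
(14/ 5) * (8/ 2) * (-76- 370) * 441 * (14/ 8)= -19275228/ 5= -3855045.60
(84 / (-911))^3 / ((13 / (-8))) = 4741632 / 9828754403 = 0.00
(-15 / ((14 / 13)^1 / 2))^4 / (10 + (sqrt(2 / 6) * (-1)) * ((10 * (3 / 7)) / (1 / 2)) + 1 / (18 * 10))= 936943605000000 * sqrt(3) / 41179362007 + 468732064612500 / 5882766001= 119087.77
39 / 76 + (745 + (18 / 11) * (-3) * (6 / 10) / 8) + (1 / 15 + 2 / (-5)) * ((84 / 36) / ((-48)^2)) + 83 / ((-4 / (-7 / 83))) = 16184549549 / 21669120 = 746.89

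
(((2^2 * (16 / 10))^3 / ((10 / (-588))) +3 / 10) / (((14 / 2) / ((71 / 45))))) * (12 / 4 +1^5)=-303993742 / 21875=-13896.86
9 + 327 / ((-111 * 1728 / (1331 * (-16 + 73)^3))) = -995075549 / 2368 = -420217.71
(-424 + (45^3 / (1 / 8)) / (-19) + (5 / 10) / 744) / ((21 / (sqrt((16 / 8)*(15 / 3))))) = -1096739309*sqrt(10) / 593712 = -5841.54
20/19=1.05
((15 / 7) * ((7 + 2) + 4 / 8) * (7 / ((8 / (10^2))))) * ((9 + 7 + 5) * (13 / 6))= 81046.88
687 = 687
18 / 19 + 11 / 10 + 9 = 2099 / 190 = 11.05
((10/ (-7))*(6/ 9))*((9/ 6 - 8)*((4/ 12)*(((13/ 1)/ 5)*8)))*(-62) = -167648/ 63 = -2661.08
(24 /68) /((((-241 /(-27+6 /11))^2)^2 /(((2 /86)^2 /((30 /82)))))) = 588011484402 /7762377290447131165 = 0.00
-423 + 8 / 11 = -4645 / 11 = -422.27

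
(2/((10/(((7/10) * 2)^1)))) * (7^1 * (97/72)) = 4753/1800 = 2.64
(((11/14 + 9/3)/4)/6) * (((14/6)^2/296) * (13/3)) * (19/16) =91637/6137856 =0.01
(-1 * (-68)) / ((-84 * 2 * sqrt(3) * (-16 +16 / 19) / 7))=323 * sqrt(3) / 5184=0.11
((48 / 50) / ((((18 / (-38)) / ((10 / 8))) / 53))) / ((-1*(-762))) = -1007 / 5715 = -0.18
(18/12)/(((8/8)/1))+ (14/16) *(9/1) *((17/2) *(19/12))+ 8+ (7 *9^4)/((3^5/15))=188831/64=2950.48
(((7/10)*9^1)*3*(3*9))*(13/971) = 66339/9710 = 6.83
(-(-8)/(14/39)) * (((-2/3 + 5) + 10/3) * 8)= 1366.86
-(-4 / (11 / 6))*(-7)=-168 / 11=-15.27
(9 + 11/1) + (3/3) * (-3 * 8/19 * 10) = 140/19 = 7.37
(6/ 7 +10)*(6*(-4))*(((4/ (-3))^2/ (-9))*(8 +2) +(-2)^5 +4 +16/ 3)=1213568/ 189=6420.99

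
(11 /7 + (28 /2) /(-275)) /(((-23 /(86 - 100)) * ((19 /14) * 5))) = 81956 /600875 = 0.14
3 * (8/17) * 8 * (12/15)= 768/85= 9.04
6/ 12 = 1/ 2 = 0.50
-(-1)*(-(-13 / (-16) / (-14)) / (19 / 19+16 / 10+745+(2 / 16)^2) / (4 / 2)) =65 / 1674659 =0.00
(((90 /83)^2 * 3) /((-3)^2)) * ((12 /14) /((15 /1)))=1080 /48223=0.02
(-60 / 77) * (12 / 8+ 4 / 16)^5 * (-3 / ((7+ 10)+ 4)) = 5145 / 2816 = 1.83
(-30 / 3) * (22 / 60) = -11 / 3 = -3.67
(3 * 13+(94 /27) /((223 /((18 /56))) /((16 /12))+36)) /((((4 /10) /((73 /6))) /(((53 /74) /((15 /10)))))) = 11334486985 /20007972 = 566.50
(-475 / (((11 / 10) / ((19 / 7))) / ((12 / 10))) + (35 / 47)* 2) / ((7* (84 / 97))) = -231.78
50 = 50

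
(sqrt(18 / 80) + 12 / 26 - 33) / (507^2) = -47 / 371293 + sqrt(10) / 1713660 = -0.00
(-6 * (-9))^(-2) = 1/2916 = 0.00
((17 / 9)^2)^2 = 12.73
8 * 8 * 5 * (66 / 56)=2640 / 7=377.14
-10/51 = -0.20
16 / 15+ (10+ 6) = 256 / 15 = 17.07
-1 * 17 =-17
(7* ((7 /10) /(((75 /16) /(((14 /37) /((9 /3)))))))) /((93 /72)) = 43904 /430125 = 0.10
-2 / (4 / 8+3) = -4 / 7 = -0.57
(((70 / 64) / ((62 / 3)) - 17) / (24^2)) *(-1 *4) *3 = 33623 / 95232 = 0.35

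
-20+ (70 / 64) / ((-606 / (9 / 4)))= -20.00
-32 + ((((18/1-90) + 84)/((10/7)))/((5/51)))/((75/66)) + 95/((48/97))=7061327/30000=235.38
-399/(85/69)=-27531/85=-323.89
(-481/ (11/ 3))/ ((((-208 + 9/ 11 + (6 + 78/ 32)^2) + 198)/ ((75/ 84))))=-2308800/ 1222333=-1.89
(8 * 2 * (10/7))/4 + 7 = 89/7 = 12.71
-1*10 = -10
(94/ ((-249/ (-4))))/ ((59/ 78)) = 9776/ 4897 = 2.00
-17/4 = -4.25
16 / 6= 8 / 3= 2.67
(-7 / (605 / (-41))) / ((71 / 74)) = 21238 / 42955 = 0.49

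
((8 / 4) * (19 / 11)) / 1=38 / 11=3.45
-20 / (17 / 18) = -360 / 17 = -21.18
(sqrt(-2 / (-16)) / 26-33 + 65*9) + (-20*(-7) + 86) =sqrt(2) / 104 + 778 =778.01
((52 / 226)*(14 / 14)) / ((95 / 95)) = 26 / 113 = 0.23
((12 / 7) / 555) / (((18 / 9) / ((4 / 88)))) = 0.00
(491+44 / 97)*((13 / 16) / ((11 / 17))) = 10535291 / 17072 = 617.11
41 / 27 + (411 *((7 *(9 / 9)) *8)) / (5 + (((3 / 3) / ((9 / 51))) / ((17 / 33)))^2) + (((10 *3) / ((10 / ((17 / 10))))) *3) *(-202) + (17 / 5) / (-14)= -5493583 / 1890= -2906.66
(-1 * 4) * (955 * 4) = -15280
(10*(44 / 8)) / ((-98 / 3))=-1.68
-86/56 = -43/28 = -1.54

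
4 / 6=2 / 3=0.67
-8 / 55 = -0.15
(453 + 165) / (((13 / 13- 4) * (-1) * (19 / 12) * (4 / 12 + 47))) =2.75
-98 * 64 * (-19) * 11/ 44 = 29792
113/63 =1.79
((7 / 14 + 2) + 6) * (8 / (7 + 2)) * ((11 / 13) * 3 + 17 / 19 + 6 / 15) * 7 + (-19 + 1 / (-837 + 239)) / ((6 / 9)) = 19796137 / 113620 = 174.23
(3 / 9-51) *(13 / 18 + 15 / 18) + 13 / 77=-163505 / 2079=-78.65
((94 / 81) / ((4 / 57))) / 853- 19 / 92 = -396511 / 2118852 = -0.19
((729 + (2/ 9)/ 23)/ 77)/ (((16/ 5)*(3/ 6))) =5.92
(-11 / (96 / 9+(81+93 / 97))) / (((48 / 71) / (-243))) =18408951 / 431264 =42.69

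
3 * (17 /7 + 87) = 1878 /7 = 268.29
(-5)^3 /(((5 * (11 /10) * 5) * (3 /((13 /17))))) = -650 /561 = -1.16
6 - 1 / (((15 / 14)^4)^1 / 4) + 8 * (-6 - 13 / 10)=-2806414 / 50625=-55.44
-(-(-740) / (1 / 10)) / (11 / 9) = -66600 / 11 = -6054.55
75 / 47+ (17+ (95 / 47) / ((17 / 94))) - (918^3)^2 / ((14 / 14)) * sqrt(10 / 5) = 23788 / 799 - 598488882256079424 * sqrt(2) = -846391094216061887.33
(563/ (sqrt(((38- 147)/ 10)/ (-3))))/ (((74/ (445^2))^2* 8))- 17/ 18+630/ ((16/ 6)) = 8471/ 36+22077426051875* sqrt(3270)/ 4775072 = 264388631.70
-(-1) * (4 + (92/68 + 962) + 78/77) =968.37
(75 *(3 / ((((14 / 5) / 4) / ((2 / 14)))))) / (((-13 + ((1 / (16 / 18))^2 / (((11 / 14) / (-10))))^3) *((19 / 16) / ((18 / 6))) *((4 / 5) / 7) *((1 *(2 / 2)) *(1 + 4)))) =-147197952000 / 3039901993079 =-0.05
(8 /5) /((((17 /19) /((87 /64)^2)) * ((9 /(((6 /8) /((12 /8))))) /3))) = 47937 /87040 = 0.55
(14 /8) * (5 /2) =35 /8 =4.38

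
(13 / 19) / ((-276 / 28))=-0.07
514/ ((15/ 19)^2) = 185554/ 225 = 824.68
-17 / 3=-5.67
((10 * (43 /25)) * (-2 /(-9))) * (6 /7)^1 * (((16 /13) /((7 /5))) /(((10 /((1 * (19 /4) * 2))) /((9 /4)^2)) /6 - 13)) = -8470656 /38131457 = -0.22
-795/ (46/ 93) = -73935/ 46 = -1607.28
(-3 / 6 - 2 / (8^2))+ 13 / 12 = 53 / 96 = 0.55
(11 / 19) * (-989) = -572.58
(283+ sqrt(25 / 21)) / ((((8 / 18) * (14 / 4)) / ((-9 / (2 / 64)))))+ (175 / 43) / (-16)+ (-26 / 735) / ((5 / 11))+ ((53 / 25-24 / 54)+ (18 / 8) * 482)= -51511.59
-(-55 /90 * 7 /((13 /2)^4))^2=-379456 /66074188401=-0.00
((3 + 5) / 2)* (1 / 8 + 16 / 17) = 145 / 34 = 4.26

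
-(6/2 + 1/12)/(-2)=37/24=1.54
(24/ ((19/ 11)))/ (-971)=-264/ 18449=-0.01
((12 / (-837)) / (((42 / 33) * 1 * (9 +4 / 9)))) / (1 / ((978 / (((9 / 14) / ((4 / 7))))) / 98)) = -28688 / 2711415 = -0.01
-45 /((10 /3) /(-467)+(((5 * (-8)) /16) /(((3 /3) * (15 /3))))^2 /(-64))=16139520 /3961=4074.61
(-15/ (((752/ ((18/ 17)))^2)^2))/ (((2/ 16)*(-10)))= 19683/ 417337176884224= 0.00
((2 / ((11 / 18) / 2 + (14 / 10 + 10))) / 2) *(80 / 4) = 3600 / 2107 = 1.71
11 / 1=11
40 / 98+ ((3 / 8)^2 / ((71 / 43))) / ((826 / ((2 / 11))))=58983829 / 144503744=0.41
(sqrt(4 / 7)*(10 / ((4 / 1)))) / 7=5*sqrt(7) / 49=0.27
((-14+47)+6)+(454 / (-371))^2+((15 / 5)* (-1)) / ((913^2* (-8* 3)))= 37171275869121 / 917866165832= 40.50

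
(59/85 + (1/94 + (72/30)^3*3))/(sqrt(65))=8424807*sqrt(65)/12983750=5.23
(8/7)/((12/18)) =12/7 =1.71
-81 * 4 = -324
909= 909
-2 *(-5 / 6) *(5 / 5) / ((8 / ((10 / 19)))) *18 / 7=75 / 266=0.28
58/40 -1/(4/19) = -33/10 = -3.30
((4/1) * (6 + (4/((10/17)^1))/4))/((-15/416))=-64064/75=-854.19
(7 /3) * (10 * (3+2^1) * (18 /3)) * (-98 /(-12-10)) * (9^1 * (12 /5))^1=740880 /11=67352.73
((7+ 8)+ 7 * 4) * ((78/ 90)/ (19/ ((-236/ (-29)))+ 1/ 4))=65962/ 4575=14.42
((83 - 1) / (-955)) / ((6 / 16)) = -656 / 2865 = -0.23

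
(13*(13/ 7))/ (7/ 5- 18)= -845/ 581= -1.45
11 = 11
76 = 76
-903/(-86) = 21/2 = 10.50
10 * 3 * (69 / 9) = 230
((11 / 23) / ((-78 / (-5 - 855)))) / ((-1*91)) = -0.06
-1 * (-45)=45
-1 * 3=-3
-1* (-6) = 6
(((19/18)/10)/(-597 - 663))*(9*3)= -19/8400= -0.00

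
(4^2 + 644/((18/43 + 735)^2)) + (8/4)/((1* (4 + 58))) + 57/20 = 11707903676923/620008759980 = 18.88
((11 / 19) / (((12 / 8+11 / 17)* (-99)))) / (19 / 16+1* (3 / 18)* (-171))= 0.00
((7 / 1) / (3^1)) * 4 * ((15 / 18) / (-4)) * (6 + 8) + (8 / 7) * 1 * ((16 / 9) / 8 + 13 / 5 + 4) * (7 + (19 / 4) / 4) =2563 / 70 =36.61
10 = 10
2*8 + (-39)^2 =1537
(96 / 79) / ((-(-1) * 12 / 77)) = 616 / 79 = 7.80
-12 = -12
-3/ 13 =-0.23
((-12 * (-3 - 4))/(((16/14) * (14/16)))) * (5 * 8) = 3360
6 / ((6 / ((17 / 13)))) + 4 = 69 / 13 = 5.31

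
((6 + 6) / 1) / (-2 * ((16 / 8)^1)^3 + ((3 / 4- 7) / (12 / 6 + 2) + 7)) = -192 / 169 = -1.14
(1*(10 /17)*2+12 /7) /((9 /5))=1720 /1071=1.61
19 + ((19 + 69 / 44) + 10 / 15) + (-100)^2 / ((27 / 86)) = 37887799 / 1188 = 31892.09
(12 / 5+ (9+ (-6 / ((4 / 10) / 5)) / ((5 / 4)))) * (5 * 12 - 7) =-12879 / 5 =-2575.80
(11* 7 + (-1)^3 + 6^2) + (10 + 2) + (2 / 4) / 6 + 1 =1501 / 12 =125.08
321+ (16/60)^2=72241/225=321.07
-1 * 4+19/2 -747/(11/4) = -5855/22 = -266.14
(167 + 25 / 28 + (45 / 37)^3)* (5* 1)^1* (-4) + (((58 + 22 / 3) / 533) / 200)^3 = -614963907528897751951421 / 181200176538278625000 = -3393.84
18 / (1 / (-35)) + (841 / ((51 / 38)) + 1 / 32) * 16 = 958447 / 102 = 9396.54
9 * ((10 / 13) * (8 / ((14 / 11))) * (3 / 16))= 1485 / 182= 8.16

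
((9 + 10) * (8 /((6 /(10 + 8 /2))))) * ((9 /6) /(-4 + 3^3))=532 /23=23.13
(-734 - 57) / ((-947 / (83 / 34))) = 65653 / 32198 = 2.04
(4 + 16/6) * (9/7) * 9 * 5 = 2700/7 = 385.71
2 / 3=0.67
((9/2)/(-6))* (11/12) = -11/16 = -0.69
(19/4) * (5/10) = 19/8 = 2.38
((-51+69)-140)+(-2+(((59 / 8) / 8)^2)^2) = -2068257423 / 16777216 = -123.28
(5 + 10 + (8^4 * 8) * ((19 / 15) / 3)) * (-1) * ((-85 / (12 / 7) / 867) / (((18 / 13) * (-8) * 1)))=-56717297 / 793152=-71.51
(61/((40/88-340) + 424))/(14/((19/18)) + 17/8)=101992/2172931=0.05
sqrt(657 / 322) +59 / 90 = 59 / 90 +3 * sqrt(23506) / 322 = 2.08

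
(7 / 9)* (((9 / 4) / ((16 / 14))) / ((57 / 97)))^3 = 6573983619 / 224755712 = 29.25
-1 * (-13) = 13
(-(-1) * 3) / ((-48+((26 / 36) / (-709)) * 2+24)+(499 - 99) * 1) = 19143 / 2399243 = 0.01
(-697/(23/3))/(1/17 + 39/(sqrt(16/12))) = 142188/30330169 - 47135322 * sqrt(3)/30330169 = -2.69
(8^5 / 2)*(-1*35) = -573440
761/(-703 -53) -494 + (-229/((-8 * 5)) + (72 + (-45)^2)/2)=4227691/7560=559.22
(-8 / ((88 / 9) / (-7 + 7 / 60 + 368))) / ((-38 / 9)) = 585009 / 8360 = 69.98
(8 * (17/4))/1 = 34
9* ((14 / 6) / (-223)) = -21 / 223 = -0.09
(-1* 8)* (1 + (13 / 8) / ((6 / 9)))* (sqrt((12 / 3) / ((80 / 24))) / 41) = -11* sqrt(30) / 82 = -0.73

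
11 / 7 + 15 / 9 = 68 / 21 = 3.24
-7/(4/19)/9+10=227/36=6.31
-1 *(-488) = 488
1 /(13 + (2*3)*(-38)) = -1 /215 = -0.00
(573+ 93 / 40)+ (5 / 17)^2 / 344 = 71495669 / 124270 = 575.33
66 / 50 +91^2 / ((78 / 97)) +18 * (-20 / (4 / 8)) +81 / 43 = 61799839 / 6450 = 9581.37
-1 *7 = -7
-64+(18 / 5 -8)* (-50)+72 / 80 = 156.90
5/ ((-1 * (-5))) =1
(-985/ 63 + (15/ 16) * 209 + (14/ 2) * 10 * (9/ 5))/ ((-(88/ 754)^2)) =-43882755137/ 1951488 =-22486.82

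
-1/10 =-0.10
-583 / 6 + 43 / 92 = -26689 / 276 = -96.70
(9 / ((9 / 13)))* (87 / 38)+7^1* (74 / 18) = 20021 / 342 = 58.54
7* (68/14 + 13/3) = 193/3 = 64.33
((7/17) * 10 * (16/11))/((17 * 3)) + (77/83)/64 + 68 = 3451600781/50660544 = 68.13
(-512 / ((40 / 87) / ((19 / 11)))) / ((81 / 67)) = -2362688 / 1485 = -1591.04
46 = 46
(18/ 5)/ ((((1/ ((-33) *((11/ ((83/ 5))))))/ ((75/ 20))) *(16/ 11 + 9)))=-107811/ 3818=-28.24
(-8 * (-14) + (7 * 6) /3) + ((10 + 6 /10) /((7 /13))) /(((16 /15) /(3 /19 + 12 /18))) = 300511 /2128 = 141.22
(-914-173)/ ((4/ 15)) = -16305/ 4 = -4076.25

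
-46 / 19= -2.42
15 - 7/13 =188/13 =14.46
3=3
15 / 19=0.79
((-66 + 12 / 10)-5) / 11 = -349 / 55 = -6.35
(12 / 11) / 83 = 12 / 913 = 0.01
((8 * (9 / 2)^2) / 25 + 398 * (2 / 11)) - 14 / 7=21132 / 275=76.84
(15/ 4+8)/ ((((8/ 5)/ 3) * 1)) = 705/ 32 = 22.03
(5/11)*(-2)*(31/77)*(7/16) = -155/968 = -0.16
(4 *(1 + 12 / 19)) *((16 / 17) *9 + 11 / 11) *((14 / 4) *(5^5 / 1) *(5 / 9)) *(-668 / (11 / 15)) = -342109895.39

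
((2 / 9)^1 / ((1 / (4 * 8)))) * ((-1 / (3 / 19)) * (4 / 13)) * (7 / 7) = -4864 / 351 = -13.86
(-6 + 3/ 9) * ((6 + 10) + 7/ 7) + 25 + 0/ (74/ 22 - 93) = -214/ 3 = -71.33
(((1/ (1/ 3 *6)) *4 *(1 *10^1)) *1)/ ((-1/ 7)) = -140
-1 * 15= -15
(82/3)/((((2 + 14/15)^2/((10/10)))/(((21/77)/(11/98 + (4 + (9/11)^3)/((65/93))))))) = 29381625/224474828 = 0.13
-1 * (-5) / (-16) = -5 / 16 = -0.31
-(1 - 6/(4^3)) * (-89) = 2581/32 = 80.66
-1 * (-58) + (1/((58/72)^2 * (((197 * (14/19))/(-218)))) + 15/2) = 63.19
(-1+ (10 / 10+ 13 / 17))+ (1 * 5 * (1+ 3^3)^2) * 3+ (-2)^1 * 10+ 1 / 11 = 2195540 / 187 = 11740.86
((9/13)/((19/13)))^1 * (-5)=-45/19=-2.37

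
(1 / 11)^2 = 1 / 121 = 0.01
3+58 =61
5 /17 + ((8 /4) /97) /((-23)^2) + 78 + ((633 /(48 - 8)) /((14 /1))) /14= 536005653273 /6838996640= 78.37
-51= -51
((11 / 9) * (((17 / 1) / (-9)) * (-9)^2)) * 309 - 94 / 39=-2253631 / 39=-57785.41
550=550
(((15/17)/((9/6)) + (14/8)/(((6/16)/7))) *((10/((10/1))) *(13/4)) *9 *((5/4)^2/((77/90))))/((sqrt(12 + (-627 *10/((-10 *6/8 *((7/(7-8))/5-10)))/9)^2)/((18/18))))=4829625 *sqrt(14287)/2877182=200.64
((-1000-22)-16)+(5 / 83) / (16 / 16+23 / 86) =-9390356 / 9047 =-1037.95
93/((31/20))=60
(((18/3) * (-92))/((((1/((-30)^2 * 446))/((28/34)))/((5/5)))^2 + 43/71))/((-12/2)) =206279933973120000/1357935878900519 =151.91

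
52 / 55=0.95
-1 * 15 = -15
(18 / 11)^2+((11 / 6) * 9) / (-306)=64765 / 24684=2.62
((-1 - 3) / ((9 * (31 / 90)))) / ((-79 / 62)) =80 / 79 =1.01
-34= -34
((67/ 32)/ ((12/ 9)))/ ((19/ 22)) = 2211/ 1216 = 1.82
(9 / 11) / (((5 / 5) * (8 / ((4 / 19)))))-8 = -3335 / 418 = -7.98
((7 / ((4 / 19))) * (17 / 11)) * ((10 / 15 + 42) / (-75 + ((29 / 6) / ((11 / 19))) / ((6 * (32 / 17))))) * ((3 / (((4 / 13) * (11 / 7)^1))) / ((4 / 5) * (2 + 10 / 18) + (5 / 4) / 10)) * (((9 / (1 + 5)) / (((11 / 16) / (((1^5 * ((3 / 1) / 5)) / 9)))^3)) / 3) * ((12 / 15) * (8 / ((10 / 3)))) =-497077771567104 / 6725222314683125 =-0.07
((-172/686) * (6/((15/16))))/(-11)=2752/18865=0.15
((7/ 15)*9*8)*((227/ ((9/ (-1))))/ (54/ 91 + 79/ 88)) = -101797696/ 179115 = -568.34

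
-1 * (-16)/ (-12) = -4/ 3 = -1.33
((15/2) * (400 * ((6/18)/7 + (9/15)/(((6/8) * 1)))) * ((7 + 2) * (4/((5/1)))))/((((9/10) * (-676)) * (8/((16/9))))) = -71200/10647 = -6.69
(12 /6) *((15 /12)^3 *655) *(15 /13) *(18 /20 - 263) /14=-643783125 /11648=-55269.84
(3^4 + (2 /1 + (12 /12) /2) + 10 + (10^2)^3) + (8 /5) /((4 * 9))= 90008419 /90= 1000093.54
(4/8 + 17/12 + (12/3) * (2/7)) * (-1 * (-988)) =63479/21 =3022.81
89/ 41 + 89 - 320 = -9382/ 41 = -228.83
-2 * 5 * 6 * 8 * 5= -2400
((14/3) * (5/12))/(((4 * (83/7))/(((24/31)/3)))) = 245/23157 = 0.01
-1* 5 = -5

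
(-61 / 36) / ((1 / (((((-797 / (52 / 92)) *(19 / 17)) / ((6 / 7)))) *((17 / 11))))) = 148719403 / 30888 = 4814.80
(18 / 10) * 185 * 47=15651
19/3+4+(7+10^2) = 352/3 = 117.33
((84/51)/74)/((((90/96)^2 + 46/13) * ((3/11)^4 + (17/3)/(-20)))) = -40929208320/2256592812373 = -0.02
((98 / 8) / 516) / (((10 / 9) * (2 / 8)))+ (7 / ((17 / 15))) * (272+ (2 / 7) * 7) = 49486899 / 29240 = 1692.44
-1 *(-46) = 46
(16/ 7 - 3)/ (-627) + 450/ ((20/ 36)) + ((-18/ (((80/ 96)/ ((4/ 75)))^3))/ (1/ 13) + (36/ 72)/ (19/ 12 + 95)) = 22290887957347/ 27521484375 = 809.94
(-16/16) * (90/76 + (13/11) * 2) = -1483/418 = -3.55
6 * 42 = 252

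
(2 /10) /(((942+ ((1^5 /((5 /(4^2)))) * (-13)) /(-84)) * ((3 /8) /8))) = 224 /49481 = 0.00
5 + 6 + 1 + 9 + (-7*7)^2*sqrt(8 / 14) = 21 + 686*sqrt(7) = 1835.99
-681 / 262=-2.60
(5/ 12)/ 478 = 5/ 5736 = 0.00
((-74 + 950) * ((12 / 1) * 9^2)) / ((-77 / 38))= -32355936 / 77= -420206.96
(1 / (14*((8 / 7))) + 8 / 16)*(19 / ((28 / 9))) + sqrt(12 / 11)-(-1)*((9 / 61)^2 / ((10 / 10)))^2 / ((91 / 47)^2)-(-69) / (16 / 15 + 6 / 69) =64.29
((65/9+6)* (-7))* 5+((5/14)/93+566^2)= 1249502941/3906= 319893.23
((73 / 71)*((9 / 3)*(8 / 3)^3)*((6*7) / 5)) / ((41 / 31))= 16221184 / 43665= 371.49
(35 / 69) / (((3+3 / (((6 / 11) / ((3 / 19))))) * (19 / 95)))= 950 / 1449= 0.66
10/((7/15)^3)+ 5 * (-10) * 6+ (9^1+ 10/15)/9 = -1857103/9261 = -200.53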